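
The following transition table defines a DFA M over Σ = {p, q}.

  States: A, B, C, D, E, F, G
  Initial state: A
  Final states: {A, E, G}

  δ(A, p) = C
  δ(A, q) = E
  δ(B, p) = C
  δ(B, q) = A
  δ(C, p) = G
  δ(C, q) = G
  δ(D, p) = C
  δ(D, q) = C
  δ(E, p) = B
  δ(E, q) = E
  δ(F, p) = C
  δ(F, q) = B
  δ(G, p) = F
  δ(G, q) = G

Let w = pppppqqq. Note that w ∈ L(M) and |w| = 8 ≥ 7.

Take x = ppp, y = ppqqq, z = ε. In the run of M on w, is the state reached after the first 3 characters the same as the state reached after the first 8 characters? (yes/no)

no

State sequence: A -p-> C -p-> G -p-> F -p-> C -p-> G -q-> G -q-> G -q-> G

After x (step 3): F. After xy (step 8): G.
They differ (F ≠ G), so y is not a cycle from the state after x; this split is not the one the pumping-lemma construction produces, and pumping y need not keep the string in L(M).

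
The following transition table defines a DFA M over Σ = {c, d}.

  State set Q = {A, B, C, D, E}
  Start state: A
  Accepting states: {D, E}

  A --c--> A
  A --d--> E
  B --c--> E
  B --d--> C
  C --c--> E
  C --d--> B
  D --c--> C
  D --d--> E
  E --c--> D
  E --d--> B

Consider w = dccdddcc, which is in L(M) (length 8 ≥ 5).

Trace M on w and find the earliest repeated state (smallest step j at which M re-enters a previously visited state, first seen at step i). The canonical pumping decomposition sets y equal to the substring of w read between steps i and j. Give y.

dd

State sequence: A -d-> E -c-> D -c-> C -d-> B -d-> C -d-> B -c-> E -c-> D
First repeat at step 5: C was already visited.

So i = 3, j = 5, giving x = w[0:3] = dcc, y = w[3:5] = dd, z = w[5:8] = dcc.
Check: |xy| = 5 ≤ 5 and |y| = 2 ≥ 1. Reading y takes M from C back to C, so every xyⁱz is accepted.
The DFA has 5 states, so the proof of the pumping lemma guarantees a repeated state among the first 5+1 visited; the segment between the two visits is the pumpable y.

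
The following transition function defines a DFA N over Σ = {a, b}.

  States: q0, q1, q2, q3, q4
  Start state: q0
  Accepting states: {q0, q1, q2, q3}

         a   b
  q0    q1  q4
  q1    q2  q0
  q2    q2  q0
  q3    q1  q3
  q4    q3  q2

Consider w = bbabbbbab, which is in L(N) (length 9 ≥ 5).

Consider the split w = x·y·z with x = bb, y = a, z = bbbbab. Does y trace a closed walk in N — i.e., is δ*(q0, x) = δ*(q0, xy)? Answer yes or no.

yes

State sequence: q0 -b-> q4 -b-> q2 -a-> q2

After x (step 2): q2. After xy (step 3): q2.
They match, so y = a drives N around a cycle from q2 back to itself; pumping y any number of times keeps N in q2 before reading z, and xyⁱz ∈ L(N) for every i ≥ 0.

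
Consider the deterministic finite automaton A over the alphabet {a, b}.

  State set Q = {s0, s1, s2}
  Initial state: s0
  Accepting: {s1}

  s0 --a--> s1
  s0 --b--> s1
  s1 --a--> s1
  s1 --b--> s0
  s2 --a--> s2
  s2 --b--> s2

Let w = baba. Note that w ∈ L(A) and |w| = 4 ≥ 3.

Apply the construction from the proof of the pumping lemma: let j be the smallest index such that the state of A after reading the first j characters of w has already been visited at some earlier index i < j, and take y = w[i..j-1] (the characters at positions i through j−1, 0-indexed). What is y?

State sequence: s0 -b-> s1 -a-> s1 -b-> s0 -a-> s1
First repeat at step 2: s1 was already visited.

So i = 1, j = 2, giving x = w[0:1] = b, y = w[1:2] = a, z = w[2:4] = ba.
Check: |xy| = 2 ≤ 3 and |y| = 1 ≥ 1. Reading y takes A from s1 back to s1, so every xyⁱz is accepted.

a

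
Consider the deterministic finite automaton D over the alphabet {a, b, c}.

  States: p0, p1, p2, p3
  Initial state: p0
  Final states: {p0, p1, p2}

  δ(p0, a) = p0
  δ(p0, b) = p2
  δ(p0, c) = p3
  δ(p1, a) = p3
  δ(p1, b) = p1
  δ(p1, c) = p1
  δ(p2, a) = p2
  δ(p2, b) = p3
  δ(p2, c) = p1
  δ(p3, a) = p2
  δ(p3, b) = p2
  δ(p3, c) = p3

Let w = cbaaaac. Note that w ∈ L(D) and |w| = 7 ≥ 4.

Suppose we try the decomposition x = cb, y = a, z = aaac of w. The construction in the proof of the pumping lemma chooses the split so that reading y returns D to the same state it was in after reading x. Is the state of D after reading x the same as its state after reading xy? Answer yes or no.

Run of D on the first 3 characters of w = c b a:
  step 0: p0  (start)
  step 1: p3  (read c: p0→p3)
  step 2: p2  (read b: p3→p2)
  step 3: p2  (read a: p2→p2)

After x (step 2): p2. After xy (step 3): p2.
They match, so y = a drives D around a cycle from p2 back to itself; pumping y any number of times keeps D in p2 before reading z, and xyⁱz ∈ L(D) for every i ≥ 0.

yes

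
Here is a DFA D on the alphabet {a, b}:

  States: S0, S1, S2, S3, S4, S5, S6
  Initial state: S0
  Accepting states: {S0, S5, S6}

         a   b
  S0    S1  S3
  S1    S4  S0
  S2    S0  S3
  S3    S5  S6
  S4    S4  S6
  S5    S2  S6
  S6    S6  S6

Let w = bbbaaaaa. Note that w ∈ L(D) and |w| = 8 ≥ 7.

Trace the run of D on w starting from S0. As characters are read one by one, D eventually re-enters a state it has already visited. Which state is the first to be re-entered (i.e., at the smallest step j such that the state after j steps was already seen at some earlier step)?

S6

State sequence: S0 -b-> S3 -b-> S6 -b-> S6 -a-> S6 -a-> S6 -a-> S6 -a-> S6 -a-> S6
First repeat at step 3: S6 was already visited.

The earliest repeat is at step j = 3: D is in S6, which it already visited at step i = 2.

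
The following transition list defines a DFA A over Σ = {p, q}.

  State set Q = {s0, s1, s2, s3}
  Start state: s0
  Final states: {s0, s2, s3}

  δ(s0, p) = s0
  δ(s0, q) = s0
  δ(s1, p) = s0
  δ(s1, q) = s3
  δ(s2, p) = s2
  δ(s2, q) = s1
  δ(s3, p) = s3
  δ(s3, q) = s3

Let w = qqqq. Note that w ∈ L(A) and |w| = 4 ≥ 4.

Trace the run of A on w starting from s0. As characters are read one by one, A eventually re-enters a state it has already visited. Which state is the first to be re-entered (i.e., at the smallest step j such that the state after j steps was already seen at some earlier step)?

Run of A on w = q q q q:
  step 0: s0  (start)
  step 1: s0  (read q: s0→s0)   ← first repeat (s0 seen earlier)
  step 2: s0  (read q: s0→s0)
  step 3: s0  (read q: s0→s0)
  step 4: s0  (read q: s0→s0)

The earliest repeat is at step j = 1: A is in s0, which it already visited at step i = 0.

s0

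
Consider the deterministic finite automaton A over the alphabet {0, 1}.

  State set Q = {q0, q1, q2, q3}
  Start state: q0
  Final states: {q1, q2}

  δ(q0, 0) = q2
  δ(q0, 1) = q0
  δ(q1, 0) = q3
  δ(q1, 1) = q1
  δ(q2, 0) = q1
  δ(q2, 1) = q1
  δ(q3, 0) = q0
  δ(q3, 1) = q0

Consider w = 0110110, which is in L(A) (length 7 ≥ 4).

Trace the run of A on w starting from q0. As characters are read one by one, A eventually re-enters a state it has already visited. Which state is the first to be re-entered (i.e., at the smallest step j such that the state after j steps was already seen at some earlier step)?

q1

Run of A on w = 0 1 1 0 1 1 0:
  step 0: q0  (start)
  step 1: q2  (read 0: q0→q2)
  step 2: q1  (read 1: q2→q1)
  step 3: q1  (read 1: q1→q1)   ← first repeat (q1 seen earlier)
  step 4: q3  (read 0: q1→q3)
  step 5: q0  (read 1: q3→q0)
  step 6: q0  (read 1: q0→q0)
  step 7: q2  (read 0: q0→q2)

The earliest repeat is at step j = 3: A is in q1, which it already visited at step i = 2.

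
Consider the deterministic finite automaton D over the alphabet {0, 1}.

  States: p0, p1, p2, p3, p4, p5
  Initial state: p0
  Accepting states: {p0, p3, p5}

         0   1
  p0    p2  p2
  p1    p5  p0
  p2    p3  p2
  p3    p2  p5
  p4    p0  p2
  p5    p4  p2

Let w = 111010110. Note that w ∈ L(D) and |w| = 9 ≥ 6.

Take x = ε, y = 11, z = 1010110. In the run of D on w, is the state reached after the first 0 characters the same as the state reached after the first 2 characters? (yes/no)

Run of D on the first 2 characters of w = 1 1:
  step 0: p0  (start)
  step 1: p2  (read 1: p0→p2)
  step 2: p2  (read 1: p2→p2)

After x (step 0): p0. After xy (step 2): p2.
They differ (p0 ≠ p2), so y is not a cycle from the state after x; this split is not the one the pumping-lemma construction produces, and pumping y need not keep the string in L(D).

no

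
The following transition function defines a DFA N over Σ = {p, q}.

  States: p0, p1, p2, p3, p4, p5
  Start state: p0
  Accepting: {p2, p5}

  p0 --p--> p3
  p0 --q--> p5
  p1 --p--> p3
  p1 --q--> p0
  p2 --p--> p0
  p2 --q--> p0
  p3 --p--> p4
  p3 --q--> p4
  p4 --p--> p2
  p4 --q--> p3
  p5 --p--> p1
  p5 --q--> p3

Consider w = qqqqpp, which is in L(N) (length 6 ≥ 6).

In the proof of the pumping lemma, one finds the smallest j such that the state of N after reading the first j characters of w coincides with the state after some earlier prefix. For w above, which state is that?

State sequence: p0 -q-> p5 -q-> p3 -q-> p4 -q-> p3 -p-> p4 -p-> p2
First repeat at step 4: p3 was already visited.

The earliest repeat is at step j = 4: N is in p3, which it already visited at step i = 2.

p3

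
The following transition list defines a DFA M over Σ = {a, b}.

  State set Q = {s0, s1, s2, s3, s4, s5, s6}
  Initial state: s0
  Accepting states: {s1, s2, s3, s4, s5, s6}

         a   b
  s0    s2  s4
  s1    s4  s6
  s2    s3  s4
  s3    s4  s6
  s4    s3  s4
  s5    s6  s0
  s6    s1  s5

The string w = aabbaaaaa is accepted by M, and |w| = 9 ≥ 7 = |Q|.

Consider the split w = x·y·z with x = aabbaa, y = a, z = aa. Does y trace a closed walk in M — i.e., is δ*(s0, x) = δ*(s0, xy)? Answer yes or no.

no

Run of M on the first 7 characters of w = a a b b a a a:
  step 0: s0  (start)
  step 1: s2  (read a: s0→s2)
  step 2: s3  (read a: s2→s3)
  step 3: s6  (read b: s3→s6)
  step 4: s5  (read b: s6→s5)
  step 5: s6  (read a: s5→s6)
  step 6: s1  (read a: s6→s1)
  step 7: s4  (read a: s1→s4)

After x (step 6): s1. After xy (step 7): s4.
They differ (s1 ≠ s4), so y is not a cycle from the state after x; this split is not the one the pumping-lemma construction produces, and pumping y need not keep the string in L(M).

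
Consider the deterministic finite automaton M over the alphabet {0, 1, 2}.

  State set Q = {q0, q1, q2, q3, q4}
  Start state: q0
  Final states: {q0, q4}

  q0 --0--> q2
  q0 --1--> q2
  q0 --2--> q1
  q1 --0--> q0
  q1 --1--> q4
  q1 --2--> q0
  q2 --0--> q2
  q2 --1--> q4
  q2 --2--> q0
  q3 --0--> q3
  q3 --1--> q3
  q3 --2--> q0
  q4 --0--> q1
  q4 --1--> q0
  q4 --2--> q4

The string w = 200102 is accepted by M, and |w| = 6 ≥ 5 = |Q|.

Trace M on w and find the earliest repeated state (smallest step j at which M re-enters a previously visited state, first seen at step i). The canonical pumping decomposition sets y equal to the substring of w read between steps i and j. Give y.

20

State sequence: q0 -2-> q1 -0-> q0 -0-> q2 -1-> q4 -0-> q1 -2-> q0
First repeat at step 2: q0 was already visited.

So i = 0, j = 2, giving x = w[0:0] = ε, y = w[0:2] = 20, z = w[2:6] = 0102.
Check: |xy| = 2 ≤ 5 and |y| = 2 ≥ 1. Reading y takes M from q0 back to q0, so every xyⁱz is accepted.
Pumping length from the standard proof: p = 5 (the number of states). The repeated state found above gives |xy| = j ≤ 5 and |y| = j − i ≥ 1.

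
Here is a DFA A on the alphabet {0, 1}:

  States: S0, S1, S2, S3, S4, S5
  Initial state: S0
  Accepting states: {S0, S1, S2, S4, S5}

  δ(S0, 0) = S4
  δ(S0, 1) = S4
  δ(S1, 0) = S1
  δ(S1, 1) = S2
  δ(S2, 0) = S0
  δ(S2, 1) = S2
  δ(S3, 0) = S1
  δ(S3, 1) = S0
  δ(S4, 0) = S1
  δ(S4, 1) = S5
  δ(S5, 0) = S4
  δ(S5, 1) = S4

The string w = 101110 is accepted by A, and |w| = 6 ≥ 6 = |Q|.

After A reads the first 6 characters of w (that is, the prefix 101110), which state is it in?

S0

Run of A on the first 6 characters of w = 1 0 1 1 1 0:
  step 0: S0  (start)
  step 1: S4  (read 1: S0→S4)
  step 2: S1  (read 0: S4→S1)
  step 3: S2  (read 1: S1→S2)
  step 4: S2  (read 1: S2→S2)
  step 5: S2  (read 1: S2→S2)
  step 6: S0  (read 0: S2→S0)

After reading 6 characters, A is in state S0.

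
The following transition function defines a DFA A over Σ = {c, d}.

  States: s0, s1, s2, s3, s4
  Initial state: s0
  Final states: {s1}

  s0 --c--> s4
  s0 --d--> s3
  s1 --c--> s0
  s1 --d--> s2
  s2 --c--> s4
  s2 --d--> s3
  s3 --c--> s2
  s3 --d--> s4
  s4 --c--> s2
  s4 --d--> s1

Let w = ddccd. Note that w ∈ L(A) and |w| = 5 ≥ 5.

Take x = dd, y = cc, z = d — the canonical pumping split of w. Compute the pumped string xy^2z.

ddccccd

xy^2z = dd·cc·cc·d = ddccccd.
Reading y = cc takes A from s4 back to s4, so after x·y·y the machine is still in s4, and z then leads to the accepting state s1. Hence ddccccd ∈ L(A).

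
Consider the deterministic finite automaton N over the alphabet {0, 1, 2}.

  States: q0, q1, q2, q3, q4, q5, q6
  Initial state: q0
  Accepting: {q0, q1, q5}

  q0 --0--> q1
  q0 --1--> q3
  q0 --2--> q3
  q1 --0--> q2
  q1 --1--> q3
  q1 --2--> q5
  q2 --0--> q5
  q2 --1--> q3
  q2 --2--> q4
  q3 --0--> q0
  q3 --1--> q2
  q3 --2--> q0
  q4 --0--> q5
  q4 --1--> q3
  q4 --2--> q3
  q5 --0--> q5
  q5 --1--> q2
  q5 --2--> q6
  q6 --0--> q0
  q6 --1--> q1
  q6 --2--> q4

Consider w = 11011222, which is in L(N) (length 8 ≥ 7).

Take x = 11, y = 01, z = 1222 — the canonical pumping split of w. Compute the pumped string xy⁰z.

111222

xy⁰z = xz = 11·1222 = 111222.
Reading y = 01 takes N from q2 back to q2, so after x the machine is still in q2, and z then leads to the accepting state q0. Hence 111222 ∈ L(N).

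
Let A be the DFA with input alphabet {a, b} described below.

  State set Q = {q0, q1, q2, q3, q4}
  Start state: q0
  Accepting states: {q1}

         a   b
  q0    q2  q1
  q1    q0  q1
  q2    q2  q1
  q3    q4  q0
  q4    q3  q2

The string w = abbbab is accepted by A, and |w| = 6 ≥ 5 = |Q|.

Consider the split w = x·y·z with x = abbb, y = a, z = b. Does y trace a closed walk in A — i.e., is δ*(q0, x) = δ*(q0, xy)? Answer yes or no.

no

State sequence: q0 -a-> q2 -b-> q1 -b-> q1 -b-> q1 -a-> q0

After x (step 4): q1. After xy (step 5): q0.
They differ (q1 ≠ q0), so y is not a cycle from the state after x; this split is not the one the pumping-lemma construction produces, and pumping y need not keep the string in L(A).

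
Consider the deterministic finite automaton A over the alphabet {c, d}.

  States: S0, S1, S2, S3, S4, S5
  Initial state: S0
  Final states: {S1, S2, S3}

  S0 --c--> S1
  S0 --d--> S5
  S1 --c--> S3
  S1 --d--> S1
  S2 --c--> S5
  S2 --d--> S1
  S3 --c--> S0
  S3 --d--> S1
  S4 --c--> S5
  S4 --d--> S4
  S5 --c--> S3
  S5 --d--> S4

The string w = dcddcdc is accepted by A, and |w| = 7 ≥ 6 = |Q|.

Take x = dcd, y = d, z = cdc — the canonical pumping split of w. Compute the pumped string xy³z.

xy^3z = dcd·d·d·d·cdc = dcddddcdc.
Reading y = d takes A from S1 back to S1, so after x·y·y·y the machine is still in S1, and z then leads to the accepting state S3. Hence dcddddcdc ∈ L(A).

dcddddcdc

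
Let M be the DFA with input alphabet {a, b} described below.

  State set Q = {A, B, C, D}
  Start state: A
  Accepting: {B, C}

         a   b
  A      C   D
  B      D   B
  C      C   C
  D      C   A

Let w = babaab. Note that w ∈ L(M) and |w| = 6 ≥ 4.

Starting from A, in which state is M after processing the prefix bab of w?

State sequence: A -b-> D -a-> C -b-> C

After reading 3 characters, M is in state C.
(This kind of state-tracing is the core of the pumping-lemma construction: with 4 states, pigeonhole forces a repeat within the first 4 steps.)

C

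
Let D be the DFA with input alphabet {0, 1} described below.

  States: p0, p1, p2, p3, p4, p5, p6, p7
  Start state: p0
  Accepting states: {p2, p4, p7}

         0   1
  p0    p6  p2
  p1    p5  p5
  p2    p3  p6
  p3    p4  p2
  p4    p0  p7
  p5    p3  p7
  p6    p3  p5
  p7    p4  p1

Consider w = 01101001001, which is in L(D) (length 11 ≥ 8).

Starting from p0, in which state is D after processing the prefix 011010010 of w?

Run of D on the first 9 characters of w = 0 1 1 0 1 0 0 1 0:
  step 0: p0  (start)
  step 1: p6  (read 0: p0→p6)
  step 2: p5  (read 1: p6→p5)
  step 3: p7  (read 1: p5→p7)
  step 4: p4  (read 0: p7→p4)
  step 5: p7  (read 1: p4→p7)
  step 6: p4  (read 0: p7→p4)
  step 7: p0  (read 0: p4→p0)
  step 8: p2  (read 1: p0→p2)
  step 9: p3  (read 0: p2→p3)

After reading 9 characters, D is in state p3.

p3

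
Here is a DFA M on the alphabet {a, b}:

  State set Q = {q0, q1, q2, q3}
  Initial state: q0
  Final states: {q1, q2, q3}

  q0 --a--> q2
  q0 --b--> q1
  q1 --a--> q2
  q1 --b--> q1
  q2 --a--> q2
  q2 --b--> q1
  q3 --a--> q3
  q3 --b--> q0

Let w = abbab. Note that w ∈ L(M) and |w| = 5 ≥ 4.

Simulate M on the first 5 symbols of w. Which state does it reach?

Run of M on the first 5 characters of w = a b b a b:
  step 0: q0  (start)
  step 1: q2  (read a: q0→q2)
  step 2: q1  (read b: q2→q1)
  step 3: q1  (read b: q1→q1)
  step 4: q2  (read a: q1→q2)
  step 5: q1  (read b: q2→q1)

After reading 5 characters, M is in state q1.

q1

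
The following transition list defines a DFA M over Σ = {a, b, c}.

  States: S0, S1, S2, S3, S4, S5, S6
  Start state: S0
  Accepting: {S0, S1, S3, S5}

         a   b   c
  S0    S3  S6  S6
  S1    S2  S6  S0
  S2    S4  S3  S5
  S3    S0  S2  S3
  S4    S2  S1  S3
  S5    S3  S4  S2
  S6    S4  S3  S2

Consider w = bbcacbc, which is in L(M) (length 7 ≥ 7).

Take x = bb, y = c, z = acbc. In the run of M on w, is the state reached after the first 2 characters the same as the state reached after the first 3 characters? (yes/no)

yes

State sequence: S0 -b-> S6 -b-> S3 -c-> S3

After x (step 2): S3. After xy (step 3): S3.
They match, so y = c drives M around a cycle from S3 back to itself; pumping y any number of times keeps M in S3 before reading z, and xyⁱz ∈ L(M) for every i ≥ 0.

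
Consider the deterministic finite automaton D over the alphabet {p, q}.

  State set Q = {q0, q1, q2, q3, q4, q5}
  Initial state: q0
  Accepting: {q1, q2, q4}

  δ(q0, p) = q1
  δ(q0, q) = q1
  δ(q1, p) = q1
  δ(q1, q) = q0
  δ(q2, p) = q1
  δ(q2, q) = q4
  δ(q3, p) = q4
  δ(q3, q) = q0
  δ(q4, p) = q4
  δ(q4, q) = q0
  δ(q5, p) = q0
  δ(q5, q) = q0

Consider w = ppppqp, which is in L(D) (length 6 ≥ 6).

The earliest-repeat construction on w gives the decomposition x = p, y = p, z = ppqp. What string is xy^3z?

ppppppqp

xy^3z = p·p·p·p·ppqp = ppppppqp.
Reading y = p takes D from q1 back to q1, so after x·y·y·y the machine is still in q1, and z then leads to the accepting state q1. Hence ppppppqp ∈ L(D).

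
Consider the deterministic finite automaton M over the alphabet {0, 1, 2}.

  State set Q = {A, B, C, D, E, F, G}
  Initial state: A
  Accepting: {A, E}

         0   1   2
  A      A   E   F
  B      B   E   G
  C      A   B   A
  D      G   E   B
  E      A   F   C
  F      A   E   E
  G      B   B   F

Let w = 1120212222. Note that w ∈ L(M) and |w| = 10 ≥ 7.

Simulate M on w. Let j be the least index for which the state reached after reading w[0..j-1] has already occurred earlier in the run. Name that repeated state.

Run of M on w = 1 1 2 0 2 1 2 2 2 2:
  step 0: A  (start)
  step 1: E  (read 1: A→E)
  step 2: F  (read 1: E→F)
  step 3: E  (read 2: F→E)   ← first repeat (E seen earlier)
  step 4: A  (read 0: E→A)
  step 5: F  (read 2: A→F)
  step 6: E  (read 1: F→E)
  step 7: C  (read 2: E→C)
  step 8: A  (read 2: C→A)
  step 9: F  (read 2: A→F)
  step 10: E  (read 2: F→E)

The earliest repeat is at step j = 3: M is in E, which it already visited at step i = 1.
Since M has 7 states, any run of length ≥ 7 visits 7+1 states, so by pigeonhole some state repeats within the first 7 steps — that repeat gives the pumpable loop.

E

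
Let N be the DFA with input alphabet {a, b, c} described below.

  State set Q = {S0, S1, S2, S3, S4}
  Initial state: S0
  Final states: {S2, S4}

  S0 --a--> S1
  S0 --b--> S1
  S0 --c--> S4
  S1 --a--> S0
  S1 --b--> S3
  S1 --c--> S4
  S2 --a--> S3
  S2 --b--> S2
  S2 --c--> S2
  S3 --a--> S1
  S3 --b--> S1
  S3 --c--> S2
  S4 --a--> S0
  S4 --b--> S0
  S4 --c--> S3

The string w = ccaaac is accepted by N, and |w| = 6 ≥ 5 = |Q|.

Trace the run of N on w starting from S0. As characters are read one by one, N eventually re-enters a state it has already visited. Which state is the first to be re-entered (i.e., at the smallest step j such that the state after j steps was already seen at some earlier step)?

State sequence: S0 -c-> S4 -c-> S3 -a-> S1 -a-> S0 -a-> S1 -c-> S4
First repeat at step 4: S0 was already visited.

The earliest repeat is at step j = 4: N is in S0, which it already visited at step i = 0.
Since N has 5 states, any run of length ≥ 5 visits 5+1 states, so by pigeonhole some state repeats within the first 5 steps — that repeat gives the pumpable loop.

S0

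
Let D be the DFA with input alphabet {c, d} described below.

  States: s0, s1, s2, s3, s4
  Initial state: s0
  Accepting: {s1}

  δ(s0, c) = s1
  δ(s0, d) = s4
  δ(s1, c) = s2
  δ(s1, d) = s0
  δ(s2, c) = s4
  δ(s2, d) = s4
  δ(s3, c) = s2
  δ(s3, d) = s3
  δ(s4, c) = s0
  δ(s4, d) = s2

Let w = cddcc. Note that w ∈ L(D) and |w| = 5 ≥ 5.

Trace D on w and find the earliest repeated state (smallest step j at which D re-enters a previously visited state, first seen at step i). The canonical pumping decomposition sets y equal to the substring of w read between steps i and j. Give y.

cd

Run of D on w = c d d c c:
  step 0: s0  (start)
  step 1: s1  (read c: s0→s1)
  step 2: s0  (read d: s1→s0)   ← first repeat (s0 seen earlier)
  step 3: s4  (read d: s0→s4)
  step 4: s0  (read c: s4→s0)
  step 5: s1  (read c: s0→s1)

So i = 0, j = 2, giving x = w[0:0] = ε, y = w[0:2] = cd, z = w[2:5] = dcc.
Check: |xy| = 2 ≤ 5 and |y| = 2 ≥ 1. Reading y takes D from s0 back to s0, so every xyⁱz is accepted.
Pumping length from the standard proof: p = 5 (the number of states). The repeated state found above gives |xy| = j ≤ 5 and |y| = j − i ≥ 1.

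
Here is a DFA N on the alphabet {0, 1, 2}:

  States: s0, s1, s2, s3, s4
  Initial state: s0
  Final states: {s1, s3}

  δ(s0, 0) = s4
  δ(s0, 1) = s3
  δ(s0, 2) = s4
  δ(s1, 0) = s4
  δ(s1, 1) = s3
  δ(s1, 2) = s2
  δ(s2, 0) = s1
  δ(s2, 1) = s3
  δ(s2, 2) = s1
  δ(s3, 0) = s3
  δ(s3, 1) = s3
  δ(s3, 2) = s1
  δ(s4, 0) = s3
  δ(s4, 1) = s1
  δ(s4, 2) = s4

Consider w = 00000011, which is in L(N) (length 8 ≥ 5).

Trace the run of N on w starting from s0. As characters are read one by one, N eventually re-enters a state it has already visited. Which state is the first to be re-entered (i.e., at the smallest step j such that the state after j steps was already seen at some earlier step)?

s3

Run of N on w = 0 0 0 0 0 0 1 1:
  step 0: s0  (start)
  step 1: s4  (read 0: s0→s4)
  step 2: s3  (read 0: s4→s3)
  step 3: s3  (read 0: s3→s3)   ← first repeat (s3 seen earlier)
  step 4: s3  (read 0: s3→s3)
  step 5: s3  (read 0: s3→s3)
  step 6: s3  (read 0: s3→s3)
  step 7: s3  (read 1: s3→s3)
  step 8: s3  (read 1: s3→s3)

The earliest repeat is at step j = 3: N is in s3, which it already visited at step i = 2.
Pumping length from the standard proof: p = 5 (the number of states). The repeated state found above gives |xy| = j ≤ 5 and |y| = j − i ≥ 1.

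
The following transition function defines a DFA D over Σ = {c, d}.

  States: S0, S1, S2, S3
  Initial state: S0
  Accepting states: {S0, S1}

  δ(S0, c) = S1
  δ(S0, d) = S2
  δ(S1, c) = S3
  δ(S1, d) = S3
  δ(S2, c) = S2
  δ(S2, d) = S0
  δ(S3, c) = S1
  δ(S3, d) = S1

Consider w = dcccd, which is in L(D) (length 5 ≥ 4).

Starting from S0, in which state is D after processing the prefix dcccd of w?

Run of D on the first 5 characters of w = d c c c d:
  step 0: S0  (start)
  step 1: S2  (read d: S0→S2)
  step 2: S2  (read c: S2→S2)
  step 3: S2  (read c: S2→S2)
  step 4: S2  (read c: S2→S2)
  step 5: S0  (read d: S2→S0)

After reading 5 characters, D is in state S0.

S0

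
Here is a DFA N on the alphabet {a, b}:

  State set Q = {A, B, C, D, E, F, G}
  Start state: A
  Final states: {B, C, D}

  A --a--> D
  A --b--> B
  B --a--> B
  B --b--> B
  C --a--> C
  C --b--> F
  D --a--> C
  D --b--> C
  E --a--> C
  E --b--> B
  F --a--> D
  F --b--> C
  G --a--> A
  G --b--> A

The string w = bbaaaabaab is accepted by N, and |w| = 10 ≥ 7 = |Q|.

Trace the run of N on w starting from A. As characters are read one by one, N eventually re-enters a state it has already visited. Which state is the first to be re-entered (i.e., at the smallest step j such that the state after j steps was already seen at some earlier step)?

State sequence: A -b-> B -b-> B -a-> B -a-> B -a-> B -a-> B -b-> B -a-> B -a-> B -b-> B
First repeat at step 2: B was already visited.

The earliest repeat is at step j = 2: N is in B, which it already visited at step i = 1.

B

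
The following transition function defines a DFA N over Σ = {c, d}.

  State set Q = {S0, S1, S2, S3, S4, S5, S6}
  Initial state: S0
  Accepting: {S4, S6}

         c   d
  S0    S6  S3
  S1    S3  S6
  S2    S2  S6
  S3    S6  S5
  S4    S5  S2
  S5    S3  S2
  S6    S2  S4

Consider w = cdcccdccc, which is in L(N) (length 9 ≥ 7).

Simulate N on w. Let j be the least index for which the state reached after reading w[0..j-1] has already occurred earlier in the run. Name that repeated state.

S6

Run of N on w = c d c c c d c c c:
  step 0: S0  (start)
  step 1: S6  (read c: S0→S6)
  step 2: S4  (read d: S6→S4)
  step 3: S5  (read c: S4→S5)
  step 4: S3  (read c: S5→S3)
  step 5: S6  (read c: S3→S6)   ← first repeat (S6 seen earlier)
  step 6: S4  (read d: S6→S4)
  step 7: S5  (read c: S4→S5)
  step 8: S3  (read c: S5→S3)
  step 9: S6  (read c: S3→S6)

The earliest repeat is at step j = 5: N is in S6, which it already visited at step i = 1.
With |Q| = 7, pigeonhole forces a state repeat no later than step 7; the substring read between the first and second visits to that state can be pumped.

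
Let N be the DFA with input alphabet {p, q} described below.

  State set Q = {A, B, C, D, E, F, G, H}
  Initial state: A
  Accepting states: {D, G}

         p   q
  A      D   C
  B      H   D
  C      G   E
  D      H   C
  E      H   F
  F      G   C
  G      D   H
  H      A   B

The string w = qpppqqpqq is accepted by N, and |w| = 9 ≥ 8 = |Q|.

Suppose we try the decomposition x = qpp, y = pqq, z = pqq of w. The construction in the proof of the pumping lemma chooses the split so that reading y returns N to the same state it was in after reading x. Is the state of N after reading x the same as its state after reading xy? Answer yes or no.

yes

Run of N on the first 6 characters of w = q p p p q q:
  step 0: A  (start)
  step 1: C  (read q: A→C)
  step 2: G  (read p: C→G)
  step 3: D  (read p: G→D)
  step 4: H  (read p: D→H)
  step 5: B  (read q: H→B)
  step 6: D  (read q: B→D)

After x (step 3): D. After xy (step 6): D.
They match, so y = pqq drives N around a cycle from D back to itself; pumping y any number of times keeps N in D before reading z, and xyⁱz ∈ L(N) for every i ≥ 0.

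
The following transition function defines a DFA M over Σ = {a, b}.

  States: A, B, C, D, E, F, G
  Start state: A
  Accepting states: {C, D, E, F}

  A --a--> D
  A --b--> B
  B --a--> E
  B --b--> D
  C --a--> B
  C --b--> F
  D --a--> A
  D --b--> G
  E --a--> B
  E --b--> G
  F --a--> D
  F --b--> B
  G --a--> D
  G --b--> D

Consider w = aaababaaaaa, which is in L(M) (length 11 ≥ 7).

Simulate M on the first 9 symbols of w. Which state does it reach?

State sequence: A -a-> D -a-> A -a-> D -b-> G -a-> D -b-> G -a-> D -a-> A -a-> D

After reading 9 characters, M is in state D.

D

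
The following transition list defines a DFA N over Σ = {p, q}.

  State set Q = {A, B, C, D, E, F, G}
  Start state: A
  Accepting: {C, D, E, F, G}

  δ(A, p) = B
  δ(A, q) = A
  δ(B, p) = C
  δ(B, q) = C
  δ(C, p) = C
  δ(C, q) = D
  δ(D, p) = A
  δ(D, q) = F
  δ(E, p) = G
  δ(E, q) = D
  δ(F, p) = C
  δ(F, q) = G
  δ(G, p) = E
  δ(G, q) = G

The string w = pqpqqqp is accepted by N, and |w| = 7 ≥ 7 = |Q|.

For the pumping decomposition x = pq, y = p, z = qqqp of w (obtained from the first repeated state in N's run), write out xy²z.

pqppqqqp

xy^2z = pq·p·p·qqqp = pqppqqqp.
Reading y = p takes N from C back to C, so after x·y·y the machine is still in C, and z then leads to the accepting state E. Hence pqppqqqp ∈ L(N).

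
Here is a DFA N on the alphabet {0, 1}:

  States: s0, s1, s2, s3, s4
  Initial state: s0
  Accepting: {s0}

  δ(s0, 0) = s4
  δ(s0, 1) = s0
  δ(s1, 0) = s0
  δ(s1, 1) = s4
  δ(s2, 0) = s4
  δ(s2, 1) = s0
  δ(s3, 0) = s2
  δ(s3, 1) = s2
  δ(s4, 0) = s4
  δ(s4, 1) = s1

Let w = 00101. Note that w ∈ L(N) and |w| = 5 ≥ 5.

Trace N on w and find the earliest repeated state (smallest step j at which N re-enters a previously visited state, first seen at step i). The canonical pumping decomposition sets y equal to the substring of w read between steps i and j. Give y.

0

State sequence: s0 -0-> s4 -0-> s4 -1-> s1 -0-> s0 -1-> s0
First repeat at step 2: s4 was already visited.

So i = 1, j = 2, giving x = w[0:1] = 0, y = w[1:2] = 0, z = w[2:5] = 101.
Check: |xy| = 2 ≤ 5 and |y| = 1 ≥ 1. Reading y takes N from s4 back to s4, so every xyⁱz is accepted.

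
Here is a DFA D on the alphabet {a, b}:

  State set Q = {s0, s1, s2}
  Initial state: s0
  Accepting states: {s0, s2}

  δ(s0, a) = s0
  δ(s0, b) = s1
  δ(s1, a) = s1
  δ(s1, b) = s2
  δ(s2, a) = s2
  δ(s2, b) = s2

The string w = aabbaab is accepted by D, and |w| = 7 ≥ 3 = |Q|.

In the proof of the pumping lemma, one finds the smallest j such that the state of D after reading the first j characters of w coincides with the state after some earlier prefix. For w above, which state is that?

s0

Run of D on w = a a b b a a b:
  step 0: s0  (start)
  step 1: s0  (read a: s0→s0)   ← first repeat (s0 seen earlier)
  step 2: s0  (read a: s0→s0)
  step 3: s1  (read b: s0→s1)
  step 4: s2  (read b: s1→s2)
  step 5: s2  (read a: s2→s2)
  step 6: s2  (read a: s2→s2)
  step 7: s2  (read b: s2→s2)

The earliest repeat is at step j = 1: D is in s0, which it already visited at step i = 0.
Pumping length from the standard proof: p = 3 (the number of states). The repeated state found above gives |xy| = j ≤ 3 and |y| = j − i ≥ 1.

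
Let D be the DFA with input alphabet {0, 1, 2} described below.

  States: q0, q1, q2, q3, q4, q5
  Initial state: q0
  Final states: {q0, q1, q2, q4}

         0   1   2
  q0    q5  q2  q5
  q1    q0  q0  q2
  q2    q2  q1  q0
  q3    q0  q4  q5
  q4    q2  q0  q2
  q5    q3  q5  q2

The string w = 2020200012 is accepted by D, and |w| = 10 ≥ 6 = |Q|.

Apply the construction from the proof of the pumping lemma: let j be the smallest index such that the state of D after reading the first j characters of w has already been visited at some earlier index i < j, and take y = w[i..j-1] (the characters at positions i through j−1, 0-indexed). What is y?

State sequence: q0 -2-> q5 -0-> q3 -2-> q5 -0-> q3 -2-> q5 -0-> q3 -0-> q0 -0-> q5 -1-> q5 -2-> q2
First repeat at step 3: q5 was already visited.

So i = 1, j = 3, giving x = w[0:1] = 2, y = w[1:3] = 02, z = w[3:10] = 0200012.
Check: |xy| = 3 ≤ 6 and |y| = 2 ≥ 1. Reading y takes D from q5 back to q5, so every xyⁱz is accepted.

02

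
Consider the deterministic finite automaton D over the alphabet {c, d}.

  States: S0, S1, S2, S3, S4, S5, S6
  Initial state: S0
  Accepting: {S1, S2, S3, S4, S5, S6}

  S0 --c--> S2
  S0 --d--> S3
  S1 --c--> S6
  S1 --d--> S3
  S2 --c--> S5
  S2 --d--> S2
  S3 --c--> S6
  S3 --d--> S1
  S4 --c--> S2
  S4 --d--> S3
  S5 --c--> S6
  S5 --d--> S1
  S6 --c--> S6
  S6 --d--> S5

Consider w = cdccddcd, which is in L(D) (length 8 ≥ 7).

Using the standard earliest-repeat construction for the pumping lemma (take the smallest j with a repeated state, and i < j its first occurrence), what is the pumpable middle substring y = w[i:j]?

State sequence: S0 -c-> S2 -d-> S2 -c-> S5 -c-> S6 -d-> S5 -d-> S1 -c-> S6 -d-> S5
First repeat at step 2: S2 was already visited.

So i = 1, j = 2, giving x = w[0:1] = c, y = w[1:2] = d, z = w[2:8] = ccddcd.
Check: |xy| = 2 ≤ 7 and |y| = 1 ≥ 1. Reading y takes D from S2 back to S2, so every xyⁱz is accepted.

d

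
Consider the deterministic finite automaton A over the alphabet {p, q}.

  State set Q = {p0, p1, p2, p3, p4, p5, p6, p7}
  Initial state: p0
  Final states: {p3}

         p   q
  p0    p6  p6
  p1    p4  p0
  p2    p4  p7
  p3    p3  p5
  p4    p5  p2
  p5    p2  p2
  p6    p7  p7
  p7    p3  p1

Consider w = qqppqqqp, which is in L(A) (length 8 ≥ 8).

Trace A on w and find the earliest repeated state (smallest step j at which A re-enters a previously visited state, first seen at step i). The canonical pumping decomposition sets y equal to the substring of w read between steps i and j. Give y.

Run of A on w = q q p p q q q p:
  step 0: p0  (start)
  step 1: p6  (read q: p0→p6)
  step 2: p7  (read q: p6→p7)
  step 3: p3  (read p: p7→p3)
  step 4: p3  (read p: p3→p3)   ← first repeat (p3 seen earlier)
  step 5: p5  (read q: p3→p5)
  step 6: p2  (read q: p5→p2)
  step 7: p7  (read q: p2→p7)
  step 8: p3  (read p: p7→p3)

So i = 3, j = 4, giving x = w[0:3] = qqp, y = w[3:4] = p, z = w[4:8] = qqqp.
Check: |xy| = 4 ≤ 8 and |y| = 1 ≥ 1. Reading y takes A from p3 back to p3, so every xyⁱz is accepted.

p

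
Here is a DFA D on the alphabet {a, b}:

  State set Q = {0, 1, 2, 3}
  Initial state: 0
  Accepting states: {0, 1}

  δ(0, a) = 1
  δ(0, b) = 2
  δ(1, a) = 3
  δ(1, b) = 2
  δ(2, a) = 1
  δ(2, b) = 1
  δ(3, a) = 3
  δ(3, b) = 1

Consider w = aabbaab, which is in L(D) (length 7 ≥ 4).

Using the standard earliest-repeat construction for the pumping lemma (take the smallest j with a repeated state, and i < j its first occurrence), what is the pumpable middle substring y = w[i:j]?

ab

Run of D on w = a a b b a a b:
  step 0: 0  (start)
  step 1: 1  (read a: 0→1)
  step 2: 3  (read a: 1→3)
  step 3: 1  (read b: 3→1)   ← first repeat (1 seen earlier)
  step 4: 2  (read b: 1→2)
  step 5: 1  (read a: 2→1)
  step 6: 3  (read a: 1→3)
  step 7: 1  (read b: 3→1)

So i = 1, j = 3, giving x = w[0:1] = a, y = w[1:3] = ab, z = w[3:7] = baab.
Check: |xy| = 3 ≤ 4 and |y| = 2 ≥ 1. Reading y takes D from 1 back to 1, so every xyⁱz is accepted.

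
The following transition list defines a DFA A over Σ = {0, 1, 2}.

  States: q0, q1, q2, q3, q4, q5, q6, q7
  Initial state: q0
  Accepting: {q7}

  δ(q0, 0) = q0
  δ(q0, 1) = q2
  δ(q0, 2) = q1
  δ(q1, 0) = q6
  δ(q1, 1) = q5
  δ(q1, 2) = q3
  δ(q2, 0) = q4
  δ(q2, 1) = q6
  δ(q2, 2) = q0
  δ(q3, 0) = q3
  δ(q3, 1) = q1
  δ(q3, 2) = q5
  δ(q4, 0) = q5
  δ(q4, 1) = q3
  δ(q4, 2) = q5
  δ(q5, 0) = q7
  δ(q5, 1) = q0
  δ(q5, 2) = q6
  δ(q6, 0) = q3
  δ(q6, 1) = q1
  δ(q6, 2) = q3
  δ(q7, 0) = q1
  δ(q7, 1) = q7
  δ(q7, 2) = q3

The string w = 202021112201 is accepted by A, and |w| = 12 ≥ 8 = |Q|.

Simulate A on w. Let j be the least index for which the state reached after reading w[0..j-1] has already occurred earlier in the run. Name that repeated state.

Run of A on w = 2 0 2 0 2 1 1 1 2 2 0 1:
  step 0: q0  (start)
  step 1: q1  (read 2: q0→q1)
  step 2: q6  (read 0: q1→q6)
  step 3: q3  (read 2: q6→q3)
  step 4: q3  (read 0: q3→q3)   ← first repeat (q3 seen earlier)
  step 5: q5  (read 2: q3→q5)
  step 6: q0  (read 1: q5→q0)
  step 7: q2  (read 1: q0→q2)
  step 8: q6  (read 1: q2→q6)
  step 9: q3  (read 2: q6→q3)
  step 10: q5  (read 2: q3→q5)
  step 11: q7  (read 0: q5→q7)
  step 12: q7  (read 1: q7→q7)

The earliest repeat is at step j = 4: A is in q3, which it already visited at step i = 3.
Since A has 8 states, any run of length ≥ 8 visits 8+1 states, so by pigeonhole some state repeats within the first 8 steps — that repeat gives the pumpable loop.

q3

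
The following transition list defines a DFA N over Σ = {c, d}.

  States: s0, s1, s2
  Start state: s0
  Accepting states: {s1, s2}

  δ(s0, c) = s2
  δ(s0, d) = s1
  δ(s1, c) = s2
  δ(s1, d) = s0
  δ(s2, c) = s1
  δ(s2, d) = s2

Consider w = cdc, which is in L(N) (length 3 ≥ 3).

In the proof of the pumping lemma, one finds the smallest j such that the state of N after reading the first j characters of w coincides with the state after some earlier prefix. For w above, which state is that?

s2

State sequence: s0 -c-> s2 -d-> s2 -c-> s1
First repeat at step 2: s2 was already visited.

The earliest repeat is at step j = 2: N is in s2, which it already visited at step i = 1.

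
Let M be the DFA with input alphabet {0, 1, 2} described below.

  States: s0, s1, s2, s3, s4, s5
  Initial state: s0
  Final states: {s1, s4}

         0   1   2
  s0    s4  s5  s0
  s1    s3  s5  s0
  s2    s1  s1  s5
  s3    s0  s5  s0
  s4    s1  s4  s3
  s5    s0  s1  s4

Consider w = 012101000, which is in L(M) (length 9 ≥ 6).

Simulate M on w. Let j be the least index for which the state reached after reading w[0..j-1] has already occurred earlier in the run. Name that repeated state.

s4

State sequence: s0 -0-> s4 -1-> s4 -2-> s3 -1-> s5 -0-> s0 -1-> s5 -0-> s0 -0-> s4 -0-> s1
First repeat at step 2: s4 was already visited.

The earliest repeat is at step j = 2: M is in s4, which it already visited at step i = 1.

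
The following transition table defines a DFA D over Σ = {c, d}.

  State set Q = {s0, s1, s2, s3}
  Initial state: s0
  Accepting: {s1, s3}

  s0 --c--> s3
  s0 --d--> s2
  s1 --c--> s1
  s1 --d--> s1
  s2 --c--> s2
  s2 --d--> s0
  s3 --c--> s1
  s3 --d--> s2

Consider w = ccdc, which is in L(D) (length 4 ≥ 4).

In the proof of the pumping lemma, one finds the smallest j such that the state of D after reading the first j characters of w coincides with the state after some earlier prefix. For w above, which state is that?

s1

State sequence: s0 -c-> s3 -c-> s1 -d-> s1 -c-> s1
First repeat at step 3: s1 was already visited.

The earliest repeat is at step j = 3: D is in s1, which it already visited at step i = 2.
With |Q| = 4, pigeonhole forces a state repeat no later than step 4; the substring read between the first and second visits to that state can be pumped.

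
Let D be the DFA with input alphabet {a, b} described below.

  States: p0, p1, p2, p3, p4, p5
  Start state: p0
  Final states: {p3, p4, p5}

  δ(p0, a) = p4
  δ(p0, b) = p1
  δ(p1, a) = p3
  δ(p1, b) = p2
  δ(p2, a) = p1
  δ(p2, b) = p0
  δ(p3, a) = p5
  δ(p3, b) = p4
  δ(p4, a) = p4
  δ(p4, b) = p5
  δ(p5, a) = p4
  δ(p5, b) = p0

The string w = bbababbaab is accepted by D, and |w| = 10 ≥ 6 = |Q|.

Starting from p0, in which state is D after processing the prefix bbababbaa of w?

Run of D on the first 9 characters of w = b b a b a b b a a:
  step 0: p0  (start)
  step 1: p1  (read b: p0→p1)
  step 2: p2  (read b: p1→p2)
  step 3: p1  (read a: p2→p1)
  step 4: p2  (read b: p1→p2)
  step 5: p1  (read a: p2→p1)
  step 6: p2  (read b: p1→p2)
  step 7: p0  (read b: p2→p0)
  step 8: p4  (read a: p0→p4)
  step 9: p4  (read a: p4→p4)

After reading 9 characters, D is in state p4.

p4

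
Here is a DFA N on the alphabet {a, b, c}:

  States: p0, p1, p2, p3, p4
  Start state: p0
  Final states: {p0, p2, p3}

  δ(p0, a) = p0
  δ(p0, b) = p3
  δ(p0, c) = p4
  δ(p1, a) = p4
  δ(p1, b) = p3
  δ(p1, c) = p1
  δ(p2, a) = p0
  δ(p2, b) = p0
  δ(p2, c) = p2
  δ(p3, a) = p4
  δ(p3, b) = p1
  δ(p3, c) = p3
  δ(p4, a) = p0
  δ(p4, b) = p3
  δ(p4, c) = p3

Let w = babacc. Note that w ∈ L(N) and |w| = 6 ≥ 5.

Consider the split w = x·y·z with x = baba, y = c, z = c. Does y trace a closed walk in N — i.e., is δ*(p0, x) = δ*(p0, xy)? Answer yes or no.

no

State sequence: p0 -b-> p3 -a-> p4 -b-> p3 -a-> p4 -c-> p3

After x (step 4): p4. After xy (step 5): p3.
They differ (p4 ≠ p3), so y is not a cycle from the state after x; this split is not the one the pumping-lemma construction produces, and pumping y need not keep the string in L(N).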